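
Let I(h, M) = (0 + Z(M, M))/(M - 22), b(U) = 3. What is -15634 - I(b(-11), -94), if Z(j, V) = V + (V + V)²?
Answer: -889147/58 ≈ -15330.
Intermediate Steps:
Z(j, V) = V + 4*V² (Z(j, V) = V + (2*V)² = V + 4*V²)
I(h, M) = M*(1 + 4*M)/(-22 + M) (I(h, M) = (0 + M*(1 + 4*M))/(M - 22) = (M*(1 + 4*M))/(-22 + M) = M*(1 + 4*M)/(-22 + M))
-15634 - I(b(-11), -94) = -15634 - (-94)*(1 + 4*(-94))/(-22 - 94) = -15634 - (-94)*(1 - 376)/(-116) = -15634 - (-94)*(-1)*(-375)/116 = -15634 - 1*(-17625/58) = -15634 + 17625/58 = -889147/58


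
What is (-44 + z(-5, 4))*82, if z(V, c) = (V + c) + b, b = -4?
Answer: -4018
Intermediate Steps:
z(V, c) = -4 + V + c (z(V, c) = (V + c) - 4 = -4 + V + c)
(-44 + z(-5, 4))*82 = (-44 + (-4 - 5 + 4))*82 = (-44 - 5)*82 = -49*82 = -4018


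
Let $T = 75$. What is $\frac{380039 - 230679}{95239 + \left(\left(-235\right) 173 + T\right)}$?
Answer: $\frac{149360}{54659} \approx 2.7326$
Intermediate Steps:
$\frac{380039 - 230679}{95239 + \left(\left(-235\right) 173 + T\right)} = \frac{380039 - 230679}{95239 + \left(\left(-235\right) 173 + 75\right)} = \frac{149360}{95239 + \left(-40655 + 75\right)} = \frac{149360}{95239 - 40580} = \frac{149360}{54659}$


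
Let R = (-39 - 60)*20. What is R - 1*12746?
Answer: -14726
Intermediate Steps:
R = -1980 (R = -99*20 = -1980)
R - 1*12746 = -1980 - 1*12746 = -1980 - 12746 = -14726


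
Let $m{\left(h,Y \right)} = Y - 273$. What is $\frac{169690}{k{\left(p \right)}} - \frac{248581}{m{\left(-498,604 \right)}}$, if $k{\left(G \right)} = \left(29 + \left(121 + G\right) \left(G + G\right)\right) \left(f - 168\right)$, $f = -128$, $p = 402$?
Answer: $- \frac{46740152953}{62237108} \approx -751.0$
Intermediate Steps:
$m{\left(h,Y \right)} = -273 + Y$ ($m{\left(h,Y \right)} = Y - 273 = -273 + Y$)
$k{\left(G \right)} = -8584 - 592 G \left(121 + G\right)$ ($k{\left(G \right)} = \left(29 + \left(121 + G\right) \left(G + G\right)\right) \left(-128 - 168\right) = \left(29 + \left(121 + G\right) 2 G\right) \left(-296\right) = \left(29 + 2 G \left(121 + G\right)\right) \left(-296\right) = -8584 - 592 G \left(121 + G\right)$)
$\frac{169690}{k{\left(p \right)}} - \frac{248581}{m{\left(-498,604 \right)}} = \frac{169690}{-8584 - 28796064 - 592 \cdot 402^{2}} - \frac{248581}{-273 + 604} = \frac{169690}{-8584 - 28796064 - 95669568} - \frac{248581}{331} = \frac{169690}{-8584 - 28796064 - 95669568} - 751 = \frac{169690}{-124474216} - 751 = 169690 \left(- \frac{1}{124474216}\right) - 751 = - \frac{84845}{62237108} - 751 = - \frac{46740152953}{62237108}$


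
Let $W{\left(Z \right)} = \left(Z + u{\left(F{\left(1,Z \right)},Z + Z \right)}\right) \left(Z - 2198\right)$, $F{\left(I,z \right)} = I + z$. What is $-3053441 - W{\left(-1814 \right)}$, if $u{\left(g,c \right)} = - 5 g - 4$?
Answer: $26021523$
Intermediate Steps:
$u{\left(g,c \right)} = -4 - 5 g$
$W{\left(Z \right)} = \left(-2198 + Z\right) \left(-9 - 4 Z\right)$ ($W{\left(Z \right)} = \left(Z - \left(4 + 5 \left(1 + Z\right)\right)\right) \left(Z - 2198\right) = \left(Z - \left(9 + 5 Z\right)\right) \left(-2198 + Z\right) = \left(-9 - 4 Z\right) \left(-2198 + Z\right) = \left(-2198 + Z\right) \left(-9 - 4 Z\right)$)
$-3053441 - W{\left(-1814 \right)} = -3053441 - \left(19782 - 4 \left(-1814\right)^{2} + 8783 \left(-1814\right)\right) = -3053441 - \left(19782 - 13162384 - 15932362\right) = -3053441 - -29074964 = -3053441 + 29074964 = 26021523$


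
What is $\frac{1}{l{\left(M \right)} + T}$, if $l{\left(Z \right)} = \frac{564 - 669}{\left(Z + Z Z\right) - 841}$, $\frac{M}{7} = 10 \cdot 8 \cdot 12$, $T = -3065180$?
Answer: $- \frac{45164279}{138436644705325} \approx -3.2625 \cdot 10^{-7}$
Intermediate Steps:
$M = 6720$ ($M = 7 \cdot 10 \cdot 8 \cdot 12 = 7 \cdot 80 \cdot 12 = 7 \cdot 960 = 6720$)
$l{\left(Z \right)} = - \frac{105}{-841 + Z + Z^{2}}$ ($l{\left(Z \right)} = - \frac{105}{\left(Z + Z^{2}\right) - 841} = - \frac{105}{-841 + Z + Z^{2}}$)
$\frac{1}{l{\left(M \right)} + T} = \frac{1}{- \frac{105}{-841 + 6720 + 6720^{2}} - 3065180} = \frac{1}{- \frac{105}{-841 + 6720 + 45158400} - 3065180} = \frac{1}{- \frac{105}{45164279} - 3065180} = \frac{1}{- \frac{138436644705325}{45164279}} = - \frac{45164279}{138436644705325}$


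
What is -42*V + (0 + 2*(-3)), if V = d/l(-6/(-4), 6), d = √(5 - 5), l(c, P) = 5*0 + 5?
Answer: -6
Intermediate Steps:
l(c, P) = 5 (l(c, P) = 0 + 5 = 5)
d = 0 (d = √0 = 0)
V = 0 (V = 0/5 = 0*(⅕) = 0)
-42*V + (0 + 2*(-3)) = -42*0 + (0 + 2*(-3)) = 0 + (0 - 6) = 0 - 6 = -6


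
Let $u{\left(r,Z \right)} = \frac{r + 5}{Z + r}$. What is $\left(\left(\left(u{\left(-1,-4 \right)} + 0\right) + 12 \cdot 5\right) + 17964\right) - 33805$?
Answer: $- \frac{78909}{5} \approx -15782.0$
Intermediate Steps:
$u{\left(r,Z \right)} = \frac{5 + r}{Z + r}$
$\left(\left(\left(u{\left(-1,-4 \right)} + 0\right) + 12 \cdot 5\right) + 17964\right) - 33805 = \left(\left(\left(\frac{5 - 1}{-4 - 1} + 0\right) + 12 \cdot 5\right) + 17964\right) - 33805 = \left(\left(\left(\frac{1}{-5} \cdot 4 + 0\right) + 60\right) + 17964\right) - 33805 = \left(\left(\left(\left(- \frac{1}{5}\right) 4 + 0\right) + 60\right) + 17964\right) - 33805 = \left(\left(\left(- \frac{4}{5} + 0\right) + 60\right) + 17964\right) - 33805 = \left(\left(- \frac{4}{5} + 60\right) + 17964\right) - 33805 = \left(\frac{296}{5} + 17964\right) - 33805 = \frac{90116}{5} - 33805 = - \frac{78909}{5}$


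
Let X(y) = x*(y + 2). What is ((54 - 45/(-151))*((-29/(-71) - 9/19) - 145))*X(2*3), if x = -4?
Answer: 51343581024/203699 ≈ 2.5206e+5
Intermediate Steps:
X(y) = -8 - 4*y (X(y) = -4*(y + 2) = -4*(2 + y) = -8 - 4*y)
((54 - 45/(-151))*((-29/(-71) - 9/19) - 145))*X(2*3) = ((54 - 45/(-151))*((-29/(-71) - 9/19) - 145))*(-8 - 8*3) = ((54 - 45*(-1/151))*((-29*(-1/71) - 9*1/19) - 145))*(-8 - 4*6) = ((54 + 45/151)*((29/71 - 9/19) - 145))*(-8 - 24) = (8199*(-88/1349 - 145)/151)*(-32) = ((8199/151)*(-195693/1349))*(-32) = -1604486907/203699*(-32) = 51343581024/203699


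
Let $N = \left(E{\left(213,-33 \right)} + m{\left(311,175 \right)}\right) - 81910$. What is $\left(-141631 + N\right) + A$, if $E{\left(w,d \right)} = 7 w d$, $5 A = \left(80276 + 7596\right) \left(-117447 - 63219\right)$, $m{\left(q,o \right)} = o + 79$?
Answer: $- \frac{15876845202}{5} \approx -3.1754 \cdot 10^{9}$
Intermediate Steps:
$m{\left(q,o \right)} = 79 + o$
$A = - \frac{15875482752}{5}$ ($A = \frac{\left(80276 + 7596\right) \left(-117447 - 63219\right)}{5} = \frac{87872 \left(-180666\right)}{5} = \frac{1}{5} \left(-15875482752\right) = - \frac{15875482752}{5} \approx -3.1751 \cdot 10^{9}$)
$E{\left(w,d \right)} = 7 d w$
$N = -130859$ ($N = \left(7 \left(-33\right) 213 + \left(79 + 175\right)\right) - 81910 = \left(-49203 + 254\right) - 81910 = -48949 - 81910 = -130859$)
$\left(-141631 + N\right) + A = \left(-141631 - 130859\right) - \frac{15875482752}{5} = -272490 - \frac{15875482752}{5} = - \frac{15876845202}{5}$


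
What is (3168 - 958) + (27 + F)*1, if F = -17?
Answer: 2220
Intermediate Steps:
(3168 - 958) + (27 + F)*1 = (3168 - 958) + (27 - 17)*1 = 2210 + 10*1 = 2210 + 10 = 2220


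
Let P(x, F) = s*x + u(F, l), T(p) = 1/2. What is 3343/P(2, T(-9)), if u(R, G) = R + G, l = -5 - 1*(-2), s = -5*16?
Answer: -6686/325 ≈ -20.572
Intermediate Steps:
s = -80
l = -3 (l = -5 + 2 = -3)
T(p) = ½
u(R, G) = G + R
P(x, F) = -3 + F - 80*x (P(x, F) = -80*x + (-3 + F) = -3 + F - 80*x)
3343/P(2, T(-9)) = 3343/(-3 + ½ - 80*2) = 3343/(-3 + ½ - 160) = 3343/(-325/2) = 3343*(-2/325) = -6686/325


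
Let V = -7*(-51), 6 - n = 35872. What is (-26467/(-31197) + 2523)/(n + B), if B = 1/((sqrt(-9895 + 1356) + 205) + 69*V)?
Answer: 78736498*(-sqrt(8539) + 24838*I)/(31197*(-890839707*I + 35866*sqrt(8539))) ≈ -0.070369 + 3.4106e-13*I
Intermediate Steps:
n = -35866 (n = 6 - 1*35872 = 6 - 35872 = -35866)
V = 357
B = 1/(24838 + I*sqrt(8539)) (B = 1/((sqrt(-9895 + 1356) + 205) + 69*357) = 1/((sqrt(-8539) + 205) + 24633) = 1/((I*sqrt(8539) + 205) + 24633) = 1/((205 + I*sqrt(8539)) + 24633) = 1/(24838 + I*sqrt(8539)) ≈ 4.026e-5 - 1.498e-7*I)
(-26467/(-31197) + 2523)/(n + B) = (-26467/(-31197) + 2523)/(-35866 + (24838/616934783 - I*sqrt(8539)/616934783)) = (-26467*(-1/31197) + 2523)/(-22126982902240/616934783 - I*sqrt(8539)/616934783) = (26467/31197 + 2523)/(-22126982902240/616934783 - I*sqrt(8539)/616934783) = 78736498/(31197*(-22126982902240/616934783 - I*sqrt(8539)/616934783))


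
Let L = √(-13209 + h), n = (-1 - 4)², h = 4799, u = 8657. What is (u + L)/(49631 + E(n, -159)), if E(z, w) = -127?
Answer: 8657/49504 + 29*I*√10/49504 ≈ 0.17487 + 0.0018525*I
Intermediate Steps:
n = 25 (n = (-5)² = 25)
L = 29*I*√10 (L = √(-13209 + 4799) = √(-8410) = 29*I*√10 ≈ 91.706*I)
(u + L)/(49631 + E(n, -159)) = (8657 + 29*I*√10)/(49631 - 127) = (8657 + 29*I*√10)/49504 = (8657 + 29*I*√10)*(1/49504) = 8657/49504 + 29*I*√10/49504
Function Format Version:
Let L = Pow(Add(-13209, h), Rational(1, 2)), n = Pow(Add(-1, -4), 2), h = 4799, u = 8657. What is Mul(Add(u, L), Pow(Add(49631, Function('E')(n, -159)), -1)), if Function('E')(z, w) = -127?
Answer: Add(Rational(8657, 49504), Mul(Rational(29, 49504), I, Pow(10, Rational(1, 2)))) ≈ Add(0.17487, Mul(0.0018525, I))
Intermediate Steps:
n = 25 (n = Pow(-5, 2) = 25)
L = Mul(29, I, Pow(10, Rational(1, 2))) (L = Pow(Add(-13209, 4799), Rational(1, 2)) = Pow(-8410, Rational(1, 2)) = Mul(29, I, Pow(10, Rational(1, 2))) ≈ Mul(91.706, I))
Mul(Add(u, L), Pow(Add(49631, Function('E')(n, -159)), -1)) = Mul(Add(8657, Mul(29, I, Pow(10, Rational(1, 2)))), Pow(Add(49631, -127), -1)) = Mul(Add(8657, Mul(29, I, Pow(10, Rational(1, 2)))), Pow(49504, -1)) = Mul(Add(8657, Mul(29, I, Pow(10, Rational(1, 2)))), Rational(1, 49504)) = Add(Rational(8657, 49504), Mul(Rational(29, 49504), I, Pow(10, Rational(1, 2))))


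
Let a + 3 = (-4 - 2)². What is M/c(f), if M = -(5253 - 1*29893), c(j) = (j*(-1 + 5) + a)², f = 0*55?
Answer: 2240/99 ≈ 22.626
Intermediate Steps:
a = 33 (a = -3 + (-4 - 2)² = -3 + (-6)² = -3 + 36 = 33)
f = 0
c(j) = (33 + 4*j)² (c(j) = (j*(-1 + 5) + 33)² = (j*4 + 33)² = (4*j + 33)² = (33 + 4*j)²)
M = 24640 (M = -(5253 - 29893) = -1*(-24640) = 24640)
M/c(f) = 24640/((33 + 4*0)²) = 24640/((33 + 0)²) = 24640/(33²) = 24640/1089 = 24640*(1/1089) = 2240/99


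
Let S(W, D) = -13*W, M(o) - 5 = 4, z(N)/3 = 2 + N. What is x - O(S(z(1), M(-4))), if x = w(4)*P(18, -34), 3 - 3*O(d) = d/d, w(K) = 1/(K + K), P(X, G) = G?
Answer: -59/12 ≈ -4.9167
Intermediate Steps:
z(N) = 6 + 3*N (z(N) = 3*(2 + N) = 6 + 3*N)
M(o) = 9 (M(o) = 5 + 4 = 9)
w(K) = 1/(2*K)
O(d) = ⅔ (O(d) = 1 - d/(3*d) = 1 - ⅓*1 = 1 - ⅓ = ⅔)
x = -17/4 (x = ((½)/4)*(-34) = ((½)*(¼))*(-34) = (⅛)*(-34) = -17/4 ≈ -4.2500)
x - O(S(z(1), M(-4))) = -17/4 - 1*⅔ = -17/4 - ⅔ = -59/12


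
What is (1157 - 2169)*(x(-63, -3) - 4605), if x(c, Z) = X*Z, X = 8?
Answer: 4684548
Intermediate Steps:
x(c, Z) = 8*Z
(1157 - 2169)*(x(-63, -3) - 4605) = (1157 - 2169)*(8*(-3) - 4605) = -1012*(-24 - 4605) = -1012*(-4629) = 4684548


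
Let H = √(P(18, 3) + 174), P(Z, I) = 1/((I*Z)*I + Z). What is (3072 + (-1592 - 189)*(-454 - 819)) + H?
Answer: 2270285 + √156605/30 ≈ 2.2703e+6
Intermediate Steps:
P(Z, I) = 1/(Z + Z*I²) (P(Z, I) = 1/(Z*I² + Z) = 1/(Z + Z*I²))
H = √156605/30 (H = √(1/(18*(1 + 3²)) + 174) = √(1/(18*(1 + 9)) + 174) = √((1/18)/10 + 174) = √((1/18)*(⅒) + 174) = √(1/180 + 174) = √(31321/180) = √156605/30 ≈ 13.191)
(3072 + (-1592 - 189)*(-454 - 819)) + H = (3072 + (-1592 - 189)*(-454 - 819)) + √156605/30 = (3072 - 1781*(-1273)) + √156605/30 = (3072 + 2267213) + √156605/30 = 2270285 + √156605/30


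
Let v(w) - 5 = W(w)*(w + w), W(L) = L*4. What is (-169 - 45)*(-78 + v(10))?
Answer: -155578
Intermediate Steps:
W(L) = 4*L
v(w) = 5 + 8*w² (v(w) = 5 + (4*w)*(w + w) = 5 + (4*w)*(2*w) = 5 + 8*w²)
(-169 - 45)*(-78 + v(10)) = (-169 - 45)*(-78 + (5 + 8*10²)) = -214*(-78 + (5 + 8*100)) = -214*(-78 + (5 + 800)) = -214*(-78 + 805) = -214*727 = -155578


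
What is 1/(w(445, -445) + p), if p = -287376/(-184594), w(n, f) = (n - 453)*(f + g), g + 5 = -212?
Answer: 92297/488948600 ≈ 0.00018877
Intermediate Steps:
g = -217 (g = -5 - 212 = -217)
w(n, f) = (-453 + n)*(-217 + f) (w(n, f) = (n - 453)*(f - 217) = (-453 + n)*(-217 + f))
p = 143688/92297 (p = -287376*(-1/184594) = 143688/92297 ≈ 1.5568)
1/(w(445, -445) + p) = 1/((98301 - 453*(-445) - 217*445 - 445*445) + 143688/92297) = 1/((98301 + 201585 - 96565 - 198025) + 143688/92297) = 1/(5296 + 143688/92297) = 1/(488948600/92297) = 92297/488948600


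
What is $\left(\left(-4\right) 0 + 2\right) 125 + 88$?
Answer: $338$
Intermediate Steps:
$\left(\left(-4\right) 0 + 2\right) 125 + 88 = \left(0 + 2\right) 125 + 88 = 2 \cdot 125 + 88 = 250 + 88 = 338$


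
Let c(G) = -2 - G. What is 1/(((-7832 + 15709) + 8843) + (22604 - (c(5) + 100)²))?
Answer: 1/30675 ≈ 3.2600e-5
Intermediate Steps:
1/(((-7832 + 15709) + 8843) + (22604 - (c(5) + 100)²)) = 1/(((-7832 + 15709) + 8843) + (22604 - ((-2 - 1*5) + 100)²)) = 1/((7877 + 8843) + (22604 - ((-2 - 5) + 100)²)) = 1/(16720 + (22604 - (-7 + 100)²)) = 1/(16720 + (22604 - 1*93²)) = 1/(16720 + (22604 - 1*8649)) = 1/(16720 + (22604 - 8649)) = 1/(16720 + 13955) = 1/30675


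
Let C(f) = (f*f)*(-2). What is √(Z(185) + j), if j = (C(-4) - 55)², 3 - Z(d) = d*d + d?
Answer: 3*I*√2982 ≈ 163.82*I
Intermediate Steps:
Z(d) = 3 - d - d² (Z(d) = 3 - (d*d + d) = 3 - (d² + d) = 3 - (d + d²) = 3 + (-d - d²) = 3 - d - d²)
C(f) = -2*f² (C(f) = f²*(-2) = -2*f²)
j = 7569 (j = (-2*(-4)² - 55)² = (-2*16 - 55)² = (-32 - 55)² = (-87)² = 7569)
√(Z(185) + j) = √((3 - 1*185 - 1*185²) + 7569) = √((3 - 185 - 1*34225) + 7569) = √((3 - 185 - 34225) + 7569) = √(-34407 + 7569) = √(-26838) = 3*I*√2982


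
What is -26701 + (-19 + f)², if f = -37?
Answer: -23565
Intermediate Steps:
-26701 + (-19 + f)² = -26701 + (-19 - 37)² = -26701 + (-56)² = -26701 + 3136 = -23565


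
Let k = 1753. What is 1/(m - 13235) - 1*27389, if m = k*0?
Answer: -362493416/13235 ≈ -27389.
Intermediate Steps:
m = 0 (m = 1753*0 = 0)
1/(m - 13235) - 1*27389 = 1/(0 - 13235) - 1*27389 = 1/(-13235) - 27389 = -1/13235 - 27389 = -362493416/13235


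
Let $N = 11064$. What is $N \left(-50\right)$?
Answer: $-553200$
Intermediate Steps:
$N \left(-50\right) = 11064 \left(-50\right) = -553200$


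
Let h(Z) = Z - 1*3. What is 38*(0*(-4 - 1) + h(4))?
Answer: 38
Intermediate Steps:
h(Z) = -3 + Z (h(Z) = Z - 3 = -3 + Z)
38*(0*(-4 - 1) + h(4)) = 38*(0*(-4 - 1) + (-3 + 4)) = 38*(0*(-5) + 1) = 38*(0 + 1) = 38*1 = 38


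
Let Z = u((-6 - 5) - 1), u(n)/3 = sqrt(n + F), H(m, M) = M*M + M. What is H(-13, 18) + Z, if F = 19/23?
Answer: 342 + 3*I*sqrt(5911)/23 ≈ 342.0 + 10.028*I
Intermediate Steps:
H(m, M) = M + M**2 (H(m, M) = M**2 + M = M + M**2)
F = 19/23 (F = 19*(1/23) = 19/23 ≈ 0.82609)
u(n) = 3*sqrt(19/23 + n) (u(n) = 3*sqrt(n + 19/23) = 3*sqrt(19/23 + n))
Z = 3*I*sqrt(5911)/23 (Z = 3*sqrt(437 + 529*((-6 - 5) - 1))/23 = 3*sqrt(437 + 529*(-11 - 1))/23 = 3*sqrt(437 + 529*(-12))/23 = 3*sqrt(437 - 6348)/23 = 3*sqrt(-5911)/23 = 3*(I*sqrt(5911))/23 = 3*I*sqrt(5911)/23 ≈ 10.028*I)
H(-13, 18) + Z = 18*(1 + 18) + 3*I*sqrt(5911)/23 = 18*19 + 3*I*sqrt(5911)/23 = 342 + 3*I*sqrt(5911)/23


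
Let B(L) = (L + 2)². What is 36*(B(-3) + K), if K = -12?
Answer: -396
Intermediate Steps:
B(L) = (2 + L)²
36*(B(-3) + K) = 36*((2 - 3)² - 12) = 36*((-1)² - 12) = 36*(1 - 12) = 36*(-11) = -396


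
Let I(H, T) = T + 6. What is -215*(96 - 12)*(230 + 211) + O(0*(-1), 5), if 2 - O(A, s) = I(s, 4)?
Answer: -7964468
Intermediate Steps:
I(H, T) = 6 + T
O(A, s) = -8 (O(A, s) = 2 - (6 + 4) = 2 - 1*10 = 2 - 10 = -8)
-215*(96 - 12)*(230 + 211) + O(0*(-1), 5) = -215*(96 - 12)*(230 + 211) - 8 = -18060*441 - 8 = -215*37044 - 8 = -7964460 - 8 = -7964468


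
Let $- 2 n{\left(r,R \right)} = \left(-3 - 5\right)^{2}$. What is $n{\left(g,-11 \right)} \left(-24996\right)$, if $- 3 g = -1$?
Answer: $799872$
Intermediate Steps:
$g = \frac{1}{3}$ ($g = \left(- \frac{1}{3}\right) \left(-1\right) = \frac{1}{3} \approx 0.33333$)
$n{\left(r,R \right)} = -32$ ($n{\left(r,R \right)} = - \frac{\left(-3 - 5\right)^{2}}{2} = - \frac{\left(-8\right)^{2}}{2} = \left(- \frac{1}{2}\right) 64 = -32$)
$n{\left(g,-11 \right)} \left(-24996\right) = \left(-32\right) \left(-24996\right) = 799872$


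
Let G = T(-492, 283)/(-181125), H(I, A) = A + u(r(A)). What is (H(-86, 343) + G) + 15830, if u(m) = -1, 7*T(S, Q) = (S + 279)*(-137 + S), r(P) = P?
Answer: 6834646841/422625 ≈ 16172.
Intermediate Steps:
T(S, Q) = (-137 + S)*(279 + S)/7 (T(S, Q) = ((S + 279)*(-137 + S))/7 = ((279 + S)*(-137 + S))/7 = ((-137 + S)*(279 + S))/7 = (-137 + S)*(279 + S)/7)
H(I, A) = -1 + A (H(I, A) = A - 1 = -1 + A)
G = -44659/422625 (G = (-38223/7 + (1/7)*(-492)**2 + (142/7)*(-492))/(-181125) = (-38223/7 + (1/7)*242064 - 69864/7)*(-1/181125) = (-38223/7 + 242064/7 - 69864/7)*(-1/181125) = (133977/7)*(-1/181125) = -44659/422625 ≈ -0.10567)
(H(-86, 343) + G) + 15830 = ((-1 + 343) - 44659/422625) + 15830 = (342 - 44659/422625) + 15830 = 144493091/422625 + 15830 = 6834646841/422625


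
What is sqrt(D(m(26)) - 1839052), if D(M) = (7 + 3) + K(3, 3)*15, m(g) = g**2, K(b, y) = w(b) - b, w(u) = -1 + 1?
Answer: 3*I*sqrt(204343) ≈ 1356.1*I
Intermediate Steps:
w(u) = 0
K(b, y) = -b (K(b, y) = 0 - b = -b)
D(M) = -35 (D(M) = (7 + 3) - 1*3*15 = 10 - 3*15 = 10 - 45 = -35)
sqrt(D(m(26)) - 1839052) = sqrt(-35 - 1839052) = sqrt(-1839087) = 3*I*sqrt(204343)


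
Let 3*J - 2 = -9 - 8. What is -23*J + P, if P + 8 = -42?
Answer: 65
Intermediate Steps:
P = -50 (P = -8 - 42 = -50)
J = -5 (J = 2/3 + (-9 - 8)/3 = 2/3 + (1/3)*(-17) = 2/3 - 17/3 = -5)
-23*J + P = -23*(-5) - 50 = 115 - 50 = 65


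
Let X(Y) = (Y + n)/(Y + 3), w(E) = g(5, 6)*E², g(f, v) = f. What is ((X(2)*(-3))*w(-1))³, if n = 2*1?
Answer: -1728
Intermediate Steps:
w(E) = 5*E²
n = 2
X(Y) = (2 + Y)/(3 + Y) (X(Y) = (Y + 2)/(Y + 3) = (2 + Y)/(3 + Y))
((X(2)*(-3))*w(-1))³ = ((((2 + 2)/(3 + 2))*(-3))*(5*(-1)²))³ = (((4/5)*(-3))*(5*1))³ = ((((⅕)*4)*(-3))*5)³ = (((⅘)*(-3))*5)³ = (-12/5*5)³ = (-12)³ = -1728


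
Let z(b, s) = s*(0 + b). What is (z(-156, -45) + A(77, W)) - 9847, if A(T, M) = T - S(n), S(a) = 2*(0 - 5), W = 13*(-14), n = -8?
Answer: -2740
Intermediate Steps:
W = -182
z(b, s) = b*s (z(b, s) = s*b = b*s)
S(a) = -10 (S(a) = 2*(-5) = -10)
A(T, M) = 10 + T (A(T, M) = T - 1*(-10) = T + 10 = 10 + T)
(z(-156, -45) + A(77, W)) - 9847 = (-156*(-45) + (10 + 77)) - 9847 = (7020 + 87) - 9847 = 7107 - 9847 = -2740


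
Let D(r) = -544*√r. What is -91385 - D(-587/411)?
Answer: -91385 + 544*I*√241257/411 ≈ -91385.0 + 650.13*I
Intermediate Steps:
-91385 - D(-587/411) = -91385 - (-544)*√(-587/411) = -91385 - (-544)*I*√241257/411 = -91385 + 544*I*√241257/411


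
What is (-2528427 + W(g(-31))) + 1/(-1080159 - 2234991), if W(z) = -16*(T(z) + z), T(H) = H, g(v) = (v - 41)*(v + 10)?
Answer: -8542514986651/3315150 ≈ -2.5768e+6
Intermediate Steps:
g(v) = (-41 + v)*(10 + v)
W(z) = -32*z (W(z) = -16*(z + z) = -32*z)
(-2528427 + W(g(-31))) + 1/(-1080159 - 2234991) = (-2528427 - 32*(-410 + (-31)² - 31*(-31))) + 1/(-1080159 - 2234991) = (-2528427 - 32*(-410 + 961 + 961)) + 1/(-3315150) = (-2528427 - 32*1512) - 1/3315150 = (-2528427 - 48384) - 1/3315150 = -2576811 - 1/3315150 = -8542514986651/3315150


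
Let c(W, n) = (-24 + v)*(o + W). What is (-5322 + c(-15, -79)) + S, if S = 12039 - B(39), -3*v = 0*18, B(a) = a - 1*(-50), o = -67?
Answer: 8596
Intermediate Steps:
B(a) = 50 + a (B(a) = a + 50 = 50 + a)
v = 0 (v = -0*18 = -1/3*0 = 0)
c(W, n) = 1608 - 24*W (c(W, n) = (-24 + 0)*(-67 + W) = -24*(-67 + W) = 1608 - 24*W)
S = 11950 (S = 12039 - (50 + 39) = 12039 - 1*89 = 12039 - 89 = 11950)
(-5322 + c(-15, -79)) + S = (-5322 + (1608 - 24*(-15))) + 11950 = (-5322 + (1608 + 360)) + 11950 = (-5322 + 1968) + 11950 = -3354 + 11950 = 8596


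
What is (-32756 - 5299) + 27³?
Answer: -18372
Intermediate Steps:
(-32756 - 5299) + 27³ = -38055 + 19683 = -18372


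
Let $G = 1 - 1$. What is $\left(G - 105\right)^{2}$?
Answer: $11025$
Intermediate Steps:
$G = 0$ ($G = 1 - 1 = 0$)
$\left(G - 105\right)^{2} = \left(0 - 105\right)^{2} = \left(-105\right)^{2} = 11025$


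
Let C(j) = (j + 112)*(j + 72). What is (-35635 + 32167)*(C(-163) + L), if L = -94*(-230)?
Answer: -91073148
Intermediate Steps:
C(j) = (72 + j)*(112 + j) (C(j) = (112 + j)*(72 + j) = (72 + j)*(112 + j))
L = 21620
(-35635 + 32167)*(C(-163) + L) = (-35635 + 32167)*((8064 + (-163)**2 + 184*(-163)) + 21620) = -3468*((8064 + 26569 - 29992) + 21620) = -3468*(4641 + 21620) = -3468*26261 = -91073148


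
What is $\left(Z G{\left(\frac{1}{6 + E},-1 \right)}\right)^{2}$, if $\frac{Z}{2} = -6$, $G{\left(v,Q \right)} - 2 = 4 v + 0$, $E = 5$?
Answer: $\frac{97344}{121} \approx 804.5$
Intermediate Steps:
$G{\left(v,Q \right)} = 2 + 4 v$ ($G{\left(v,Q \right)} = 2 + \left(4 v + 0\right) = 2 + 4 v$)
$Z = -12$ ($Z = 2 \left(-6\right) = -12$)
$\left(Z G{\left(\frac{1}{6 + E},-1 \right)}\right)^{2} = \left(- 12 \left(2 + \frac{4}{6 + 5}\right)\right)^{2} = \left(- 12 \left(2 + \frac{4}{11}\right)\right)^{2} = \left(\left(-12\right) \frac{26}{11}\right)^{2} = \left(- \frac{312}{11}\right)^{2} = \frac{97344}{121}$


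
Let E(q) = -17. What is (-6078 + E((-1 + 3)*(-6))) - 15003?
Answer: -21098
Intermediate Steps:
(-6078 + E((-1 + 3)*(-6))) - 15003 = (-6078 - 17) - 15003 = -6095 - 15003 = -21098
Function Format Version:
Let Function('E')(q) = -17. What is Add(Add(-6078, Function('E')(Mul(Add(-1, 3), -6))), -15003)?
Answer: -21098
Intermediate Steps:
Add(Add(-6078, Function('E')(Mul(Add(-1, 3), -6))), -15003) = Add(Add(-6078, -17), -15003) = Add(-6095, -15003) = -21098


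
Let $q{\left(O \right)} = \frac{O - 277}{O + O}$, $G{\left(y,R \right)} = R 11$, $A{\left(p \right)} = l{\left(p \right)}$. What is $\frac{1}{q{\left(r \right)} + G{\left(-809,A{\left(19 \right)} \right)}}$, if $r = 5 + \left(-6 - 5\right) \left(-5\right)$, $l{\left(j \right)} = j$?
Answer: $\frac{120}{24863} \approx 0.0048264$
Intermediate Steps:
$A{\left(p \right)} = p$
$r = 60$ ($r = 5 - -55 = 5 + 55 = 60$)
$G{\left(y,R \right)} = 11 R$
$q{\left(O \right)} = \frac{-277 + O}{2 O}$
$\frac{1}{q{\left(r \right)} + G{\left(-809,A{\left(19 \right)} \right)}} = \frac{1}{\frac{-277 + 60}{2 \cdot 60} + 11 \cdot 19} = \frac{1}{\frac{1}{2} \cdot \frac{1}{60} \left(-217\right) + 209} = \frac{1}{- \frac{217}{120} + 209} = \frac{1}{\frac{24863}{120}} = \frac{120}{24863}$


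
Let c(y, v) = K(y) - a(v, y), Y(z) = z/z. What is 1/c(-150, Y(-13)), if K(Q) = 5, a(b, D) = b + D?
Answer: 1/154 ≈ 0.0064935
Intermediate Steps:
Y(z) = 1
a(b, D) = D + b
c(y, v) = 5 - v - y (c(y, v) = 5 - (y + v) = 5 - (v + y) = 5 + (-v - y) = 5 - v - y)
1/c(-150, Y(-13)) = 1/(5 - 1*1 - 1*(-150)) = 1/(5 - 1 + 150) = 1/154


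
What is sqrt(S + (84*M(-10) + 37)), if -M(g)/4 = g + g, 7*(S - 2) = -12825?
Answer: 6*sqrt(6706)/7 ≈ 70.192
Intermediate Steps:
S = -12811/7 (S = 2 + (1/7)*(-12825) = 2 - 12825/7 = -12811/7 ≈ -1830.1)
M(g) = -8*g (M(g) = -4*(g + g) = -8*g)
sqrt(S + (84*M(-10) + 37)) = sqrt(-12811/7 + (84*(-8*(-10)) + 37)) = sqrt(-12811/7 + (84*80 + 37)) = sqrt(-12811/7 + (6720 + 37)) = sqrt(-12811/7 + 6757) = sqrt(34488/7) = 6*sqrt(6706)/7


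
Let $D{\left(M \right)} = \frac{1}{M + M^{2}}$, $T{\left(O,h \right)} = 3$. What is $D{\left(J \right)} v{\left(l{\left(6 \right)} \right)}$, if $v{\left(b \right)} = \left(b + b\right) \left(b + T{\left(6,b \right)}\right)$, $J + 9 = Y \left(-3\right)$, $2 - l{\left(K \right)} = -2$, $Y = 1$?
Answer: $\frac{14}{33} \approx 0.42424$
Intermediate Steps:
$l{\left(K \right)} = 4$ ($l{\left(K \right)} = 2 - -2 = 2 + 2 = 4$)
$J = -12$ ($J = -9 + 1 \left(-3\right) = -9 - 3 = -12$)
$v{\left(b \right)} = 2 b \left(3 + b\right)$ ($v{\left(b \right)} = \left(b + b\right) \left(b + 3\right) = 2 b \left(3 + b\right)$)
$D{\left(J \right)} v{\left(l{\left(6 \right)} \right)} = \frac{1}{\left(-12\right) \left(1 - 12\right)} 2 \cdot 4 \left(3 + 4\right) = - \frac{1}{12 \left(-11\right)} 2 \cdot 4 \cdot 7 = \left(- \frac{1}{12}\right) \left(- \frac{1}{11}\right) 56 = \frac{1}{132} \cdot 56 = \frac{14}{33}$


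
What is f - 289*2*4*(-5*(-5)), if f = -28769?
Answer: -86569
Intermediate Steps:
f - 289*2*4*(-5*(-5)) = -28769 - 289*2*4*(-5*(-5)) = -28769 - 2312*25 = -28769 - 289*200 = -28769 - 57800 = -86569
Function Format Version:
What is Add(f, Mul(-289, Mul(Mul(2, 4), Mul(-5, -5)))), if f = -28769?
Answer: -86569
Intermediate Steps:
Add(f, Mul(-289, Mul(Mul(2, 4), Mul(-5, -5)))) = Add(-28769, Mul(-289, Mul(Mul(2, 4), Mul(-5, -5)))) = Add(-28769, Mul(-289, Mul(8, 25))) = Add(-28769, Mul(-289, 200)) = Add(-28769, -57800) = -86569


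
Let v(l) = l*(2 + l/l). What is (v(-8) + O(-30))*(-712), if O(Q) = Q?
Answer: 38448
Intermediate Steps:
v(l) = 3*l (v(l) = l*(2 + 1) = l*3 = 3*l)
(v(-8) + O(-30))*(-712) = (3*(-8) - 30)*(-712) = (-24 - 30)*(-712) = -54*(-712) = 38448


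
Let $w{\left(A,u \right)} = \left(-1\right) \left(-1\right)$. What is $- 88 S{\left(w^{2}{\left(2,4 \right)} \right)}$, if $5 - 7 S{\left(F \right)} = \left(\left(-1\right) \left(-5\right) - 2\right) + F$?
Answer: $- \frac{88}{7} \approx -12.571$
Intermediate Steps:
$w{\left(A,u \right)} = 1$
$S{\left(F \right)} = \frac{2}{7} - \frac{F}{7}$ ($S{\left(F \right)} = \frac{5}{7} - \frac{\left(\left(-1\right) \left(-5\right) - 2\right) + F}{7} = \frac{5}{7} - \frac{\left(5 - 2\right) + F}{7} = \frac{5}{7} - \frac{3 + F}{7} = \frac{5}{7} - \left(\frac{3}{7} + \frac{F}{7}\right) = \frac{2}{7} - \frac{F}{7}$)
$- 88 S{\left(w^{2}{\left(2,4 \right)} \right)} = - 88 \left(\frac{2}{7} - \frac{1^{2}}{7}\right) = - 88 \left(\frac{2}{7} - \frac{1}{7}\right) = \left(-88\right) \frac{1}{7} = - \frac{88}{7}$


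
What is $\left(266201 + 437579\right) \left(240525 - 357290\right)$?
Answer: $-82176871700$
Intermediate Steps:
$\left(266201 + 437579\right) \left(240525 - 357290\right) = 703780 \left(-116765\right) = -82176871700$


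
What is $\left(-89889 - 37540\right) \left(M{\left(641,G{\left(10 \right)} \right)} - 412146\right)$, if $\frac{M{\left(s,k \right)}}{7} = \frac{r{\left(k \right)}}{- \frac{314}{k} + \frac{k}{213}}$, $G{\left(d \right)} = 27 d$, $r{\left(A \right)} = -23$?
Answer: $\frac{52873557213267}{1003} \approx 5.2715 \cdot 10^{10}$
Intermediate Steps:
$M{\left(s,k \right)} = - \frac{161}{- \frac{314}{k} + \frac{k}{213}}$ ($M{\left(s,k \right)} = 7 \left(- \frac{23}{- \frac{314}{k} + \frac{k}{213}}\right) = - \frac{161}{- \frac{314}{k} + \frac{k}{213}}$)
$\left(-89889 - 37540\right) \left(M{\left(641,G{\left(10 \right)} \right)} - 412146\right) = \left(-89889 - 37540\right) \left(- \frac{34293 \cdot 27 \cdot 10}{-66882 + \left(27 \cdot 10\right)^{2}} - 412146\right) = - 127429 \left(\left(-34293\right) 270 \frac{1}{-66882 + 270^{2}} - 412146\right) = - 127429 \left(\left(-34293\right) 270 \frac{1}{-66882 + 72900} - 412146\right) = - 127429 \left(\left(-34293\right) 270 \cdot \frac{1}{6018} - 412146\right) = - 127429 \left(- \frac{1543185}{1003} - 412146\right) = \left(-127429\right) \left(- \frac{414925623}{1003}\right) = \frac{52873557213267}{1003}$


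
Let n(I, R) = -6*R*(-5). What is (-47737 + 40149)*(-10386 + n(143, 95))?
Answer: 57183168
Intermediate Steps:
n(I, R) = 30*R
(-47737 + 40149)*(-10386 + n(143, 95)) = (-47737 + 40149)*(-10386 + 30*95) = -7588*(-10386 + 2850) = -7588*(-7536) = 57183168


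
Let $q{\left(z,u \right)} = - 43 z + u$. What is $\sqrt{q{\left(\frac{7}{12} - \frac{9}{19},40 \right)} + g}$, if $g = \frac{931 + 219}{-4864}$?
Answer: $\frac{\sqrt{29151510}}{912} \approx 5.9202$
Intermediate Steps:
$q{\left(z,u \right)} = u - 43 z$
$g = - \frac{575}{2432}$ ($g = 1150 \left(- \frac{1}{4864}\right) = - \frac{575}{2432} \approx -0.23643$)
$\sqrt{q{\left(\frac{7}{12} - \frac{9}{19},40 \right)} + g} = \sqrt{\left(40 - 43 \left(\frac{7}{12} - \frac{9}{19}\right)\right) - \frac{575}{2432}} = \sqrt{\left(40 - \frac{1075}{228}\right) - \frac{575}{2432}} = \sqrt{\frac{8045}{228} - \frac{575}{2432}} = \sqrt{\frac{255715}{7296}} = \frac{\sqrt{29151510}}{912}$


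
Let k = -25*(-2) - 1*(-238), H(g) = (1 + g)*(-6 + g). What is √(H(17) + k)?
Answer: 9*√6 ≈ 22.045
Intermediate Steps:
k = 288 (k = 50 + 238 = 288)
√(H(17) + k) = √((-6 + 17² - 5*17) + 288) = √((-6 + 289 - 85) + 288) = √(198 + 288) = √486 = 9*√6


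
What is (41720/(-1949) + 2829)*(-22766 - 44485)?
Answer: -367997539251/1949 ≈ -1.8881e+8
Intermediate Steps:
(41720/(-1949) + 2829)*(-22766 - 44485) = (41720*(-1/1949) + 2829)*(-67251) = (-41720/1949 + 2829)*(-67251) = (5472001/1949)*(-67251) = -367997539251/1949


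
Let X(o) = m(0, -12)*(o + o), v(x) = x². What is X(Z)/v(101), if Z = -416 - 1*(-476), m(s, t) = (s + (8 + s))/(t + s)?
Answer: -80/10201 ≈ -0.0078424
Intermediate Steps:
m(s, t) = (8 + 2*s)/(s + t)
Z = 60 (Z = -416 + 476 = 60)
X(o) = -4*o/3 (X(o) = (2*(4 + 0)/(0 - 12))*(o + o) = (2*4/(-12))*(2*o) = (2*(-1/12)*4)*(2*o) = -4*o/3)
X(Z)/v(101) = (-4/3*60)/(101²) = -80/10201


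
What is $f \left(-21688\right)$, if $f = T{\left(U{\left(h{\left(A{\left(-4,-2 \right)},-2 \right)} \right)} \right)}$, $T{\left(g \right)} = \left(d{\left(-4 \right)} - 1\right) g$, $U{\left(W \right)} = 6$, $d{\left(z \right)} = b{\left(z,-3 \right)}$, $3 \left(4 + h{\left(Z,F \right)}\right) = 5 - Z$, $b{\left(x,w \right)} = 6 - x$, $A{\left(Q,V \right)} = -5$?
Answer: $-1171152$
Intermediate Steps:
$h{\left(Z,F \right)} = - \frac{7}{3} - \frac{Z}{3}$ ($h{\left(Z,F \right)} = -4 + \frac{5 - Z}{3} = -4 - \left(- \frac{5}{3} + \frac{Z}{3}\right) = - \frac{7}{3} - \frac{Z}{3}$)
$d{\left(z \right)} = 6 - z$
$T{\left(g \right)} = 9 g$ ($T{\left(g \right)} = \left(\left(6 - -4\right) - 1\right) g = \left(\left(6 + 4\right) - 1\right) g = \left(10 - 1\right) g = 9 g$)
$f = 54$ ($f = 9 \cdot 6 = 54$)
$f \left(-21688\right) = 54 \left(-21688\right) = -1171152$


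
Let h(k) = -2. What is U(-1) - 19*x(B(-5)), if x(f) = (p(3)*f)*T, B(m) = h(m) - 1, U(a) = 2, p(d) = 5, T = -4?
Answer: -1138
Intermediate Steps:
B(m) = -3 (B(m) = -2 - 1 = -3)
x(f) = -20*f (x(f) = (5*f)*(-4) = -20*f)
U(-1) - 19*x(B(-5)) = 2 - (-380)*(-3) = 2 - 19*60 = 2 - 1140 = -1138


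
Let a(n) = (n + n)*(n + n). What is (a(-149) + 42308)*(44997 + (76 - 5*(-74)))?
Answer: 5958122616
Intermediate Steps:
a(n) = 4*n**2 (a(n) = (2*n)*(2*n) = 4*n**2)
(a(-149) + 42308)*(44997 + (76 - 5*(-74))) = (4*(-149)**2 + 42308)*(44997 + (76 - 5*(-74))) = (4*22201 + 42308)*(44997 + (76 + 370)) = (88804 + 42308)*(44997 + 446) = 131112*45443 = 5958122616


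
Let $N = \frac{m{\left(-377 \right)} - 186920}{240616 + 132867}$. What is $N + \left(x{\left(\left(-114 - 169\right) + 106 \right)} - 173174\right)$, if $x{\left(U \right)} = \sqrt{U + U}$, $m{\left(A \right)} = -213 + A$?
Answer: $- \frac{64677732552}{373483} + i \sqrt{354} \approx -1.7317 \cdot 10^{5} + 18.815 i$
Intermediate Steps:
$x{\left(U \right)} = \sqrt{2} \sqrt{U}$ ($x{\left(U \right)} = \sqrt{2 U} = \sqrt{2} \sqrt{U}$)
$N = - \frac{187510}{373483}$ ($N = \frac{\left(-213 - 377\right) - 186920}{240616 + 132867} = \frac{-590 - 186920}{373483} = \left(-187510\right) \frac{1}{373483} = - \frac{187510}{373483} \approx -0.50206$)
$N + \left(x{\left(\left(-114 - 169\right) + 106 \right)} - 173174\right) = - \frac{187510}{373483} + \left(\sqrt{2} \sqrt{\left(-114 - 169\right) + 106} - 173174\right) = - \frac{187510}{373483} - \left(173174 - \sqrt{2} \sqrt{-283 + 106}\right) = - \frac{187510}{373483} - \left(173174 - \sqrt{2} \sqrt{-177}\right) = - \frac{187510}{373483} - \left(173174 - \sqrt{2} i \sqrt{177}\right) = - \frac{187510}{373483} - \left(173174 - i \sqrt{354}\right) = - \frac{64677732552}{373483} + i \sqrt{354}$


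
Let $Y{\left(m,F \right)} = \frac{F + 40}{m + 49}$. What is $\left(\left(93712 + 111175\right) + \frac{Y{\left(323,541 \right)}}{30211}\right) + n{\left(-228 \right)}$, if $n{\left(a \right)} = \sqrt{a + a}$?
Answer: $\frac{2302620910985}{11238492} + 2 i \sqrt{114} \approx 2.0489 \cdot 10^{5} + 21.354 i$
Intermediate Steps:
$n{\left(a \right)} = \sqrt{2} \sqrt{a}$ ($n{\left(a \right)} = \sqrt{2 a} = \sqrt{2} \sqrt{a}$)
$Y{\left(m,F \right)} = \frac{40 + F}{49 + m}$
$\left(\left(93712 + 111175\right) + \frac{Y{\left(323,541 \right)}}{30211}\right) + n{\left(-228 \right)} = \left(\left(93712 + 111175\right) + \frac{\frac{1}{49 + 323} \left(40 + 541\right)}{30211}\right) + \sqrt{2} \sqrt{-228} = \left(204887 + \frac{1}{372} \cdot 581 \cdot \frac{1}{30211}\right) + \sqrt{2} \cdot 2 i \sqrt{57} = \left(204887 + \frac{1}{372} \cdot 581 \cdot \frac{1}{30211}\right) + 2 i \sqrt{114} = \left(204887 + \frac{581}{372} \cdot \frac{1}{30211}\right) + 2 i \sqrt{114} = \left(204887 + \frac{581}{11238492}\right) + 2 i \sqrt{114} = \frac{2302620910985}{11238492} + 2 i \sqrt{114}$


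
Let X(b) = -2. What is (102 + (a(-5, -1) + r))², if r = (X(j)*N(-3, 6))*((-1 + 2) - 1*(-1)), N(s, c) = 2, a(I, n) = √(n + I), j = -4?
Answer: (94 + I*√6)² ≈ 8830.0 + 460.5*I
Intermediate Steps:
a(I, n) = √(I + n)
r = -8 (r = (-2*2)*((-1 + 2) - 1*(-1)) = -4*(1 + 1) = -4*2 = -8)
(102 + (a(-5, -1) + r))² = (102 + (√(-5 - 1) - 8))² = (102 + (√(-6) - 8))² = (102 + (I*√6 - 8))² = (102 + (-8 + I*√6))² = (94 + I*√6)²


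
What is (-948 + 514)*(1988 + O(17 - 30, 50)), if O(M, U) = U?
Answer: -884492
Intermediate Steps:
(-948 + 514)*(1988 + O(17 - 30, 50)) = (-948 + 514)*(1988 + 50) = -434*2038 = -884492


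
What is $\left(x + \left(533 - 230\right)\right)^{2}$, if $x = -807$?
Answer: $254016$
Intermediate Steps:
$\left(x + \left(533 - 230\right)\right)^{2} = \left(-807 + \left(533 - 230\right)\right)^{2} = \left(-807 + 303\right)^{2} = \left(-504\right)^{2} = 254016$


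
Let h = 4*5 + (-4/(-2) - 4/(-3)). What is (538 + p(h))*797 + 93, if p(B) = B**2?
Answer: 7765211/9 ≈ 8.6280e+5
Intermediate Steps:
h = 70/3 (h = 20 + (-4*(-1/2) - 4*(-1/3)) = 20 + (2 + 4/3) = 20 + 10/3 = 70/3 ≈ 23.333)
(538 + p(h))*797 + 93 = (538 + (70/3)**2)*797 + 93 = (538 + 4900/9)*797 + 93 = (9742/9)*797 + 93 = 7764374/9 + 93 = 7765211/9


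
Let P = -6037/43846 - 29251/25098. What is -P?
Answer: 358513993/275111727 ≈ 1.3032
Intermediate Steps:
P = -358513993/275111727 (P = -6037*1/43846 - 29251*1/25098 = -6037/43846 - 29251/25098 = -358513993/275111727 ≈ -1.3032)
-P = -1*(-358513993/275111727) = 358513993/275111727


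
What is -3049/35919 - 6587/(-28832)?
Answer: 148689685/1035616608 ≈ 0.14358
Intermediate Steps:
-3049/35919 - 6587/(-28832) = -3049*1/35919 - 6587*(-1/28832) = -3049/35919 + 6587/28832 = 148689685/1035616608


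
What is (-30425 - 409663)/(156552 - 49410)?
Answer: -73348/17857 ≈ -4.1075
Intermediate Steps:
(-30425 - 409663)/(156552 - 49410) = -440088/107142 = -440088*1/107142 = -73348/17857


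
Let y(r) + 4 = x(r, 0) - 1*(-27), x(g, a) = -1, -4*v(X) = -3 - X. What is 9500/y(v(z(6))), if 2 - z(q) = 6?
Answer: 4750/11 ≈ 431.82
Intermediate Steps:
z(q) = -4 (z(q) = 2 - 1*6 = 2 - 6 = -4)
v(X) = ¾ + X/4 (v(X) = -(-3 - X)/4 = ¾ + X/4)
y(r) = 22 (y(r) = -4 + (-1 - 1*(-27)) = -4 + (-1 + 27) = -4 + 26 = 22)
9500/y(v(z(6))) = 9500/22 = 9500*(1/22) = 4750/11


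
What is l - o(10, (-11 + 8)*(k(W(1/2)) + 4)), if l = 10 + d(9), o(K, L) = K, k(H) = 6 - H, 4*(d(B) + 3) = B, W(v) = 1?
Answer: -¾ ≈ -0.75000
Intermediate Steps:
d(B) = -3 + B/4
l = 37/4 (l = 10 + (-3 + (¼)*9) = 10 + (-3 + 9/4) = 10 - ¾ = 37/4 ≈ 9.2500)
l - o(10, (-11 + 8)*(k(W(1/2)) + 4)) = 37/4 - 1*10 = 37/4 - 10 = -¾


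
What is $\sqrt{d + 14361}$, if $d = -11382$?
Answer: $3 \sqrt{331} \approx 54.58$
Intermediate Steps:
$\sqrt{d + 14361} = \sqrt{-11382 + 14361} = \sqrt{2979} = 3 \sqrt{331}$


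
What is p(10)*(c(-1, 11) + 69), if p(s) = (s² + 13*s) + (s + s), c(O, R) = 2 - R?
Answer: 15000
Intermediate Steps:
p(s) = s² + 15*s (p(s) = (s² + 13*s) + 2*s = s² + 15*s)
p(10)*(c(-1, 11) + 69) = (10*(15 + 10))*((2 - 1*11) + 69) = (10*25)*((2 - 11) + 69) = 250*(-9 + 69) = 250*60 = 15000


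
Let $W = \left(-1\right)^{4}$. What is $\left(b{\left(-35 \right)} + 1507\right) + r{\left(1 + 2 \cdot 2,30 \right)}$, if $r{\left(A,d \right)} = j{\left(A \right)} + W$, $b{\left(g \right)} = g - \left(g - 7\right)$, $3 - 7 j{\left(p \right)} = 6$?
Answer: $\frac{10602}{7} \approx 1514.6$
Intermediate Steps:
$j{\left(p \right)} = - \frac{3}{7}$ ($j{\left(p \right)} = \frac{3}{7} - \frac{6}{7} = - \frac{3}{7}$)
$W = 1$
$b{\left(g \right)} = 7$ ($b{\left(g \right)} = g - \left(-7 + g\right) = 7$)
$r{\left(A,d \right)} = \frac{4}{7}$ ($r{\left(A,d \right)} = - \frac{3}{7} + 1 = \frac{4}{7}$)
$\left(b{\left(-35 \right)} + 1507\right) + r{\left(1 + 2 \cdot 2,30 \right)} = \left(7 + 1507\right) + \frac{4}{7} = 1514 + \frac{4}{7} = \frac{10602}{7}$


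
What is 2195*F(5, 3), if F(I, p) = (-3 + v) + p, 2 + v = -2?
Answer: -8780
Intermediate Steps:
v = -4 (v = -2 - 2 = -4)
F(I, p) = -7 + p (F(I, p) = (-3 - 4) + p = -7 + p)
2195*F(5, 3) = 2195*(-7 + 3) = 2195*(-4) = -8780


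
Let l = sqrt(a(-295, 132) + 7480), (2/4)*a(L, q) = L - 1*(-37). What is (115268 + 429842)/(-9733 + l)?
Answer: -1061111126/18944865 - 218044*sqrt(1741)/18944865 ≈ -56.491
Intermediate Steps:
a(L, q) = 74 + 2*L (a(L, q) = 2*(L - 1*(-37)) = 2*(L + 37) = 2*(37 + L) = 74 + 2*L)
l = 2*sqrt(1741) (l = sqrt((74 + 2*(-295)) + 7480) = sqrt((74 - 590) + 7480) = sqrt(-516 + 7480) = sqrt(6964) = 2*sqrt(1741) ≈ 83.451)
(115268 + 429842)/(-9733 + l) = (115268 + 429842)/(-9733 + 2*sqrt(1741)) = 545110/(-9733 + 2*sqrt(1741))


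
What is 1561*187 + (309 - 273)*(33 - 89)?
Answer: 289891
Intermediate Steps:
1561*187 + (309 - 273)*(33 - 89) = 291907 + 36*(-56) = 291907 - 2016 = 289891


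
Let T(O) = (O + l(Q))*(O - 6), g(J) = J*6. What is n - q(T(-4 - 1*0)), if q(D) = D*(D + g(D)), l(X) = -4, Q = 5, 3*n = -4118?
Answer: -138518/3 ≈ -46173.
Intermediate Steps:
n = -4118/3 (n = (1/3)*(-4118) = -4118/3 ≈ -1372.7)
g(J) = 6*J
T(O) = (-6 + O)*(-4 + O) (T(O) = (O - 4)*(O - 6) = (-4 + O)*(-6 + O) = (-6 + O)*(-4 + O))
q(D) = 7*D**2 (q(D) = D*(D + 6*D) = D*(7*D) = 7*D**2)
n - q(T(-4 - 1*0)) = -4118/3 - 7*(24 + (-4 - 1*0)**2 - 10*(-4 - 1*0))**2 = -4118/3 - 7*(24 + (-4 + 0)**2 - 10*(-4 + 0))**2 = -4118/3 - 7*(24 + (-4)**2 - 10*(-4))**2 = -4118/3 - 7*(24 + 16 + 40)**2 = -4118/3 - 7*80**2 = -4118/3 - 7*6400 = -4118/3 - 1*44800 = -4118/3 - 44800 = -138518/3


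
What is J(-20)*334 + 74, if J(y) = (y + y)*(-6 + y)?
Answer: 347434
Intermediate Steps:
J(y) = 2*y*(-6 + y) (J(y) = (2*y)*(-6 + y) = 2*y*(-6 + y))
J(-20)*334 + 74 = (2*(-20)*(-6 - 20))*334 + 74 = (2*(-20)*(-26))*334 + 74 = 1040*334 + 74 = 347360 + 74 = 347434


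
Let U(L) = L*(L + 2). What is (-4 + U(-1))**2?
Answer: 25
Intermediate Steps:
U(L) = L*(2 + L)
(-4 + U(-1))**2 = (-4 - (2 - 1))**2 = (-4 - 1*1)**2 = (-4 - 1)**2 = (-5)**2 = 25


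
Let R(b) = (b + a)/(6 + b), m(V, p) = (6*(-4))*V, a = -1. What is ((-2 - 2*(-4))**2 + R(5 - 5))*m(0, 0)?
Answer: 0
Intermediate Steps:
m(V, p) = -24*V
R(b) = (-1 + b)/(6 + b) (R(b) = (b - 1)/(6 + b) = (-1 + b)/(6 + b))
((-2 - 2*(-4))**2 + R(5 - 5))*m(0, 0) = ((-2 - 2*(-4))**2 + (-1 + (5 - 5))/(6 + (5 - 5)))*(-24*0) = ((-2 + 8)**2 + (-1 + 0)/(6 + 0))*0 = (6**2 - 1/6)*0 = (36 + (1/6)*(-1))*0 = (36 - 1/6)*0 = (215/6)*0 = 0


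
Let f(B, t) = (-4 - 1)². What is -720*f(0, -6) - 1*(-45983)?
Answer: 27983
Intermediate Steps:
f(B, t) = 25 (f(B, t) = (-5)² = 25)
-720*f(0, -6) - 1*(-45983) = -720*25 - 1*(-45983) = -18000 + 45983 = 27983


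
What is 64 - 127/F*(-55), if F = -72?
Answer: -2377/72 ≈ -33.014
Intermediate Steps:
64 - 127/F*(-55) = 64 - 127/(-72)*(-55) = 64 - 127*(-1/72)*(-55) = 64 + (127/72)*(-55) = 64 - 6985/72 = -2377/72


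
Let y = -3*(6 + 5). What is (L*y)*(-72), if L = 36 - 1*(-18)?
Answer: 128304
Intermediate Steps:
y = -33 (y = -3*11 = -33)
L = 54 (L = 36 + 18 = 54)
(L*y)*(-72) = (54*(-33))*(-72) = -1782*(-72) = 128304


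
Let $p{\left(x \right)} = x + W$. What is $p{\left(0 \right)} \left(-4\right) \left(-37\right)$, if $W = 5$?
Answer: $740$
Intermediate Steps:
$p{\left(x \right)} = 5 + x$ ($p{\left(x \right)} = x + 5 = 5 + x$)
$p{\left(0 \right)} \left(-4\right) \left(-37\right) = \left(5 + 0\right) \left(-4\right) \left(-37\right) = 5 \left(-4\right) \left(-37\right) = \left(-20\right) \left(-37\right) = 740$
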